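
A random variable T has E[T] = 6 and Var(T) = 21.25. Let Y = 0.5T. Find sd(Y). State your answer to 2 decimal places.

2.30

Var(0.5T) = (0.5)²·21.25 = 5.3125
sd(Y) = √5.3125 ≈ 2.30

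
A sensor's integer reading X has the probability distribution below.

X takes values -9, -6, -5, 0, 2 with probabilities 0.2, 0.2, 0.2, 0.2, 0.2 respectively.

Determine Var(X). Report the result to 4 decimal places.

E[X] = (-9)(0.2) + (-6)(0.2) + (-5)(0.2) + (0)(0.2) + (2)(0.2) = -3.6
E[X²] = (-9)²(0.2) + (-6)²(0.2) + (-5)²(0.2) + (0)²(0.2) + (2)²(0.2) = 29.2
Var(X) = E[X²] − (E[X])² = 29.2 − (-3.6)² = 16.24

16.2400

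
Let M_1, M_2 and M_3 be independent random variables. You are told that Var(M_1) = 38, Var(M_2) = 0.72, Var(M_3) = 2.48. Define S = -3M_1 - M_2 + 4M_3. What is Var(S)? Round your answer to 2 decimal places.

By independence, Var(S) = (-3)²Var(M_1) + (-1)²Var(M_2) + (4)²Var(M_3)
= (-3)²·38 + (-1)²·0.72 + (4)²·2.48 = 382.4

382.40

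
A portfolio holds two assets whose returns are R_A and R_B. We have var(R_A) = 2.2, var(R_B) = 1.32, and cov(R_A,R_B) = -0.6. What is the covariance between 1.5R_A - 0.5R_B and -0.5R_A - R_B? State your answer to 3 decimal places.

-0.240

cov(1.5R_A - 0.5R_B, -0.5R_A - R_B) = (1.5)(-0.5)var(R_A) + (-0.5)(-1)var(R_B) + [(1.5)(-1) + (-0.5)(-0.5)]cov(R_A,R_B)
= -0.75·2.2 + 0.5·1.32 + -1.25·-0.6 = -0.24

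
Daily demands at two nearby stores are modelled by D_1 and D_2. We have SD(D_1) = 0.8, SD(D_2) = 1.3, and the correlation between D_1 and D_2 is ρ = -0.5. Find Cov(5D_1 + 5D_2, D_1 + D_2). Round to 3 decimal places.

Var(D_1) = (0.8)² = 0.64;  Var(D_2) = (1.3)² = 1.69
Cov(D_1,D_2) = ρ·SD(D_1)·SD(D_2) = -0.5·0.8·1.3 = -0.52
Cov(5D_1 + 5D_2, D_1 + D_2) = (5)(1)Var(D_1) + (5)(1)Var(D_2) + [(5)(1) + (5)(1)]Cov(D_1,D_2)
= 5·0.64 + 5·1.69 + 10·-0.52 = 6.45

6.450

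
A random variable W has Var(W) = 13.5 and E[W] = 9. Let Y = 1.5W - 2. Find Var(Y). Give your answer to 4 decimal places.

Var(1.5W - 2) = (1.5)²·Var(W) = 2.25·13.5 = 30.375

30.3750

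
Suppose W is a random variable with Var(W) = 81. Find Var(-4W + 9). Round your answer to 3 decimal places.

Var(-4W + 9) = (-4)²·Var(W) = 16·81 = 1296

1296.000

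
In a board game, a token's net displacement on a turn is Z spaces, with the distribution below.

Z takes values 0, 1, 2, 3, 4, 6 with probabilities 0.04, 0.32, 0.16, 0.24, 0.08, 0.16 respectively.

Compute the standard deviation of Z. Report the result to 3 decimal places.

E[Z] = (0)(0.04) + (1)(0.32) + (2)(0.16) + (3)(0.24) + (4)(0.08) + (6)(0.16) = 2.64
E[Z²] = (0)²(0.04) + (1)²(0.32) + (2)²(0.16) + (3)²(0.24) + (4)²(0.08) + (6)²(0.16) = 10.16
V(Z) = E[Z²] − (E[Z])² = 10.16 − (2.64)² = 3.1904
SD(Z) = √3.1904 ≈ 1.786

1.786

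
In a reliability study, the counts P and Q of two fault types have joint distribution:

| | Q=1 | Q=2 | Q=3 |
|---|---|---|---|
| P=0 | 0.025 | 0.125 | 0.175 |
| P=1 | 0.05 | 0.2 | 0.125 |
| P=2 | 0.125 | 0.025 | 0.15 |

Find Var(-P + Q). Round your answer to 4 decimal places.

1.4494

E[P] = 0.975,  E[Q] = 2.25,  E[PQ] = 2.075
Var(P) = 1.575 − (0.975)² = 0.624375;  Var(Q) = 5.65 − (2.25)² = 0.5875
cov(P,Q) = 2.075 − (0.975)(2.25) = -0.11875
Var(-P + Q) = (-1)²·0.624375 + (1)²·0.5875 + 2·(-1)·(1)·-0.11875 = 1.449375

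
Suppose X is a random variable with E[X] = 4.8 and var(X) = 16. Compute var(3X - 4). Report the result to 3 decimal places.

var(3X - 4) = (3)²·var(X) = 9·16 = 144

144.000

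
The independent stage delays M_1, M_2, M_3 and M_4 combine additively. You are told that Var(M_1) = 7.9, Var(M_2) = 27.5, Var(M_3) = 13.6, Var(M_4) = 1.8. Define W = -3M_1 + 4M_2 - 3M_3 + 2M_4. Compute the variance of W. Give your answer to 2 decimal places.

By independence, Var(W) = (-3)²Var(M_1) + (4)²Var(M_2) + (-3)²Var(M_3) + (2)²Var(M_4)
= (-3)²·7.9 + (4)²·27.5 + (-3)²·13.6 + (2)²·1.8 = 640.7

640.70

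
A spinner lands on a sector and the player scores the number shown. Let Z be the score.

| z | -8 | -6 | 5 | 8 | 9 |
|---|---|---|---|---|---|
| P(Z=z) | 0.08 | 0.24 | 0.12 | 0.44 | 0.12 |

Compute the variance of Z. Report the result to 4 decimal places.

44.9056

E[Z] = (-8)(0.08) + (-6)(0.24) + (5)(0.12) + (8)(0.44) + (9)(0.12) = 3.12
E[Z²] = (-8)²(0.08) + (-6)²(0.24) + (5)²(0.12) + (8)²(0.44) + (9)²(0.12) = 54.64
V(Z) = E[Z²] − (E[Z])² = 54.64 − (3.12)² = 44.9056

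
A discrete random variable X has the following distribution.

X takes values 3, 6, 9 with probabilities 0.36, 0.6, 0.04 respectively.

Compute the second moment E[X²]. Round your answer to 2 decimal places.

E[X²] = (3)²(0.36) + (6)²(0.6) + (9)²(0.04) = 28.08

28.08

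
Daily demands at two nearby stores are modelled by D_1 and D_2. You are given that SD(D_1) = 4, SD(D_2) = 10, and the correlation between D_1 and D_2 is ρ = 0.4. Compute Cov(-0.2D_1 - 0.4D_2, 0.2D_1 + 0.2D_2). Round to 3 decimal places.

-10.560

Var(D_1) = (4)² = 16;  Var(D_2) = (10)² = 100
Cov(D_1,D_2) = ρ·SD(D_1)·SD(D_2) = 0.4·4·10 = 16
Cov(-0.2D_1 - 0.4D_2, 0.2D_1 + 0.2D_2) = (-0.2)(0.2)Var(D_1) + (-0.4)(0.2)Var(D_2) + [(-0.2)(0.2) + (-0.4)(0.2)]Cov(D_1,D_2)
= -0.04·16 + -0.08·100 + -0.12·16 = -10.56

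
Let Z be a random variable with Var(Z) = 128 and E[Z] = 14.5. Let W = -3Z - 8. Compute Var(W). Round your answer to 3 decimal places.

1152.000

Var(-3Z - 8) = (-3)²·Var(Z) = 9·128 = 1152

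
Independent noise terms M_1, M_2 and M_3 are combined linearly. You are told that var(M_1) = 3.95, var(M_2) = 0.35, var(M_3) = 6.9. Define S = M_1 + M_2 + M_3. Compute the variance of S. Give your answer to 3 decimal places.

By independence, var(S) = (1)²var(M_1) + (1)²var(M_2) + (1)²var(M_3)
= (1)²·3.95 + (1)²·0.35 + (1)²·6.9 = 11.2

11.200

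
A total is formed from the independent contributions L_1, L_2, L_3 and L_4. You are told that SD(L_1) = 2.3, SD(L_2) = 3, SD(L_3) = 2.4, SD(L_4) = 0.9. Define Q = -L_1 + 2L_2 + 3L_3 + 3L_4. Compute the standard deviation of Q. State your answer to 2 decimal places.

V(L_1) = 5.29, V(L_2) = 9, V(L_3) = 5.76, V(L_4) = 0.81
By independence, V(Q) = (-1)²V(L_1) + (2)²V(L_2) + (3)²V(L_3) + (3)²V(L_4)
= (-1)²·5.29 + (2)²·9 + (3)²·5.76 + (3)²·0.81 = 100.42
SD(Q) = √100.42 ≈ 10.02

10.02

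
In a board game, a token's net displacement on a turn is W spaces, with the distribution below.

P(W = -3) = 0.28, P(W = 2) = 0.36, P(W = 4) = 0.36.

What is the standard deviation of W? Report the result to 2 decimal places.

E[W] = (-3)(0.28) + (2)(0.36) + (4)(0.36) = 1.32
E[W²] = (-3)²(0.28) + (2)²(0.36) + (4)²(0.36) = 9.72
V(W) = E[W²] − (E[W])² = 9.72 − (1.32)² = 7.9776
σ(W) = √7.9776 ≈ 2.82

2.82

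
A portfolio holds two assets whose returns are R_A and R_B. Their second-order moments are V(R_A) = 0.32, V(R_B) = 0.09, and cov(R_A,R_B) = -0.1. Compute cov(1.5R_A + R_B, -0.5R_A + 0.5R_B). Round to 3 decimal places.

-0.220

cov(1.5R_A + R_B, -0.5R_A + 0.5R_B) = (1.5)(-0.5)V(R_A) + (1)(0.5)V(R_B) + [(1.5)(0.5) + (1)(-0.5)]cov(R_A,R_B)
= -0.75·0.32 + 0.5·0.09 + 0.25·-0.1 = -0.22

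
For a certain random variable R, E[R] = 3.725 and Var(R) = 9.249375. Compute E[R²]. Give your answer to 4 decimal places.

23.1250

E[R²] = Var(R) + (E[R])² = 9.249375 + (3.725)² = 23.125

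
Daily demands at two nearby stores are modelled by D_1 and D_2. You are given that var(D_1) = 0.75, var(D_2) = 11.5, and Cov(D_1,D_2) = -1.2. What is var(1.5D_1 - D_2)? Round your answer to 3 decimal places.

16.788

var(1.5D_1 - D_2) = (1.5)²·var(D_1) + (-1)²·var(D_2) + 2·(1.5)·(-1)·Cov(D_1,D_2)
= 2.25·0.75 + 1·11.5 + -3·-1.2 = 16.7875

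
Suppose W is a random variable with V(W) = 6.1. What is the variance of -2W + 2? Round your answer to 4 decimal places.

24.4000

V(-2W + 2) = (-2)²·V(W) = 4·6.1 = 24.4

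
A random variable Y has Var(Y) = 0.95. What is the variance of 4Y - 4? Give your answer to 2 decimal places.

15.20

Var(4Y - 4) = (4)²·Var(Y) = 16·0.95 = 15.2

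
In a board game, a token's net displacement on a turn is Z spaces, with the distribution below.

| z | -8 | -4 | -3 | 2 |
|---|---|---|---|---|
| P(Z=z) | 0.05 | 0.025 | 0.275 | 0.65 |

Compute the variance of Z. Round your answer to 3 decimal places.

8.674

E[Z] = (-8)(0.05) + (-4)(0.025) + (-3)(0.275) + (2)(0.65) = -0.025
E[Z²] = (-8)²(0.05) + (-4)²(0.025) + (-3)²(0.275) + (2)²(0.65) = 8.675
var(Z) = E[Z²] − (E[Z])² = 8.675 − (-0.025)² = 8.674375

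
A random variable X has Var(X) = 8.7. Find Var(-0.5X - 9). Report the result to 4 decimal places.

2.1750

Var(-0.5X - 9) = (-0.5)²·Var(X) = 0.25·8.7 = 2.175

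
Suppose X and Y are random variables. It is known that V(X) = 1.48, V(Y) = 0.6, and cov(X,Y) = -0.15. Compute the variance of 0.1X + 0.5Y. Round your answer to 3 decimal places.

V(0.1X + 0.5Y) = (0.1)²·V(X) + (0.5)²·V(Y) + 2·(0.1)·(0.5)·cov(X,Y)
= 0.01·1.48 + 0.25·0.6 + 0.1·-0.15 = 0.1498

0.150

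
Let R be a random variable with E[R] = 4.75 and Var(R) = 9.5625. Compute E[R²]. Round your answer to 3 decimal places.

E[R²] = Var(R) + (E[R])² = 9.5625 + (4.75)² = 32.125

32.125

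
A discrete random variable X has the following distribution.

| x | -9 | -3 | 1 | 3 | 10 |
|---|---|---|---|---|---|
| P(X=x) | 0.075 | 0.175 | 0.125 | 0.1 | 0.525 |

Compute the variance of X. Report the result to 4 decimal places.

41.1494

E[X] = (-9)(0.075) + (-3)(0.175) + (1)(0.125) + (3)(0.1) + (10)(0.525) = 4.475
E[X²] = (-9)²(0.075) + (-3)²(0.175) + (1)²(0.125) + (3)²(0.1) + (10)²(0.525) = 61.175
Var(X) = E[X²] − (E[X])² = 61.175 − (4.475)² = 41.149375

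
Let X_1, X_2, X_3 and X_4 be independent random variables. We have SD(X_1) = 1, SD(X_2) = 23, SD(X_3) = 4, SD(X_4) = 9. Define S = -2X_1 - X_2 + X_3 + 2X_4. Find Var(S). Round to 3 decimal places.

Var(X_1) = 1, Var(X_2) = 529, Var(X_3) = 16, Var(X_4) = 81
By independence, Var(S) = (-2)²Var(X_1) + (-1)²Var(X_2) + (1)²Var(X_3) + (2)²Var(X_4)
= (-2)²·1 + (-1)²·529 + (1)²·16 + (2)²·81 = 873

873.000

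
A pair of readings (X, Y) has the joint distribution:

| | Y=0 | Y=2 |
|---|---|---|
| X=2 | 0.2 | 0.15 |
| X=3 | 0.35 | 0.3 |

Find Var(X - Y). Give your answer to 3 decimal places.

E[X] = 2.65,  E[Y] = 0.9,  E[XY] = 2.4
Var(X) = 7.25 − (2.65)² = 0.2275;  Var(Y) = 1.8 − (0.9)² = 0.99
Cov(X,Y) = 2.4 − (2.65)(0.9) = 0.015
Var(X - Y) = (1)²·0.2275 + (-1)²·0.99 + 2·(1)·(-1)·0.015 = 1.1875

1.188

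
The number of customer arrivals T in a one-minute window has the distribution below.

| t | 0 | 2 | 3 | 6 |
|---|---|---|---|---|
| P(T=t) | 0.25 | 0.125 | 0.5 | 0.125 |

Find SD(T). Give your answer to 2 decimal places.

1.80

E[T] = (0)(0.25) + (2)(0.125) + (3)(0.5) + (6)(0.125) = 2.5
E[T²] = (0)²(0.25) + (2)²(0.125) + (3)²(0.5) + (6)²(0.125) = 9.5
Var(T) = E[T²] − (E[T])² = 9.5 − (2.5)² = 3.25
SD(T) = √3.25 ≈ 1.80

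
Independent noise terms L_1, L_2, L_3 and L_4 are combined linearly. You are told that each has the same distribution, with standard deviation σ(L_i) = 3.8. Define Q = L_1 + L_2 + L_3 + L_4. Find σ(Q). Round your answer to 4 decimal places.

var(L_i) = (3.8)² = 14.44
By independence, var(Q) = (1)²var(L_1) + (1)²var(L_2) + (1)²var(L_3) + (1)²var(L_4)
= (1)²·14.44 + (1)²·14.44 + (1)²·14.44 + (1)²·14.44 = 57.76
σ(Q) = √57.76 ≈ 7.6000

7.6000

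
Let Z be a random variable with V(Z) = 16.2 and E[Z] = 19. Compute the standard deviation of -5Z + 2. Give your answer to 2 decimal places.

V(-5Z + 2) = (-5)²·16.2 = 405
SD(-5Z + 2) = √405 ≈ 20.12

20.12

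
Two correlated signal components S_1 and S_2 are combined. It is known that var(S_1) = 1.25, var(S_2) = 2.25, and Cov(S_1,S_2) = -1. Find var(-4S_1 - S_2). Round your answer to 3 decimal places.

14.250

var(-4S_1 - S_2) = (-4)²·var(S_1) + (-1)²·var(S_2) + 2·(-4)·(-1)·Cov(S_1,S_2)
= 16·1.25 + 1·2.25 + 8·-1 = 14.25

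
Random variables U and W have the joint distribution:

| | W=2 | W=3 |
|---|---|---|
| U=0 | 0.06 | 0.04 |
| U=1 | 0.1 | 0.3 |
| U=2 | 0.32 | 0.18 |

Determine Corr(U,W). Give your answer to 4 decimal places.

-0.2052

E[U] = 1.4,  E[W] = 2.52
E[UW] = 3.46
Cov(U,W) = E[UW] − E[U]E[W] = 3.46 − (1.4)(2.52) = -0.068
var(U) = 0.44,  var(W) = 0.2496
ρ = -0.068 / √(0.44·0.2496) ≈ -0.2052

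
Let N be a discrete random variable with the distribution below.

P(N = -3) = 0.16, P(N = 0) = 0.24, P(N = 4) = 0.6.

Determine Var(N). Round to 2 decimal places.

7.35

E[N] = (-3)(0.16) + (0)(0.24) + (4)(0.6) = 1.92
E[N²] = (-3)²(0.16) + (0)²(0.24) + (4)²(0.6) = 11.04
Var(N) = E[N²] − (E[N])² = 11.04 − (1.92)² = 7.3536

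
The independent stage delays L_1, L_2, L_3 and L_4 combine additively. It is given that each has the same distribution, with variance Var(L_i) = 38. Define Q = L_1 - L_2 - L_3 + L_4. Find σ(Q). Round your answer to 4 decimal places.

By independence, Var(Q) = (1)²Var(L_1) + (-1)²Var(L_2) + (-1)²Var(L_3) + (1)²Var(L_4)
= (1)²·38 + (-1)²·38 + (-1)²·38 + (1)²·38 = 152
σ(Q) = √152 ≈ 12.3288

12.3288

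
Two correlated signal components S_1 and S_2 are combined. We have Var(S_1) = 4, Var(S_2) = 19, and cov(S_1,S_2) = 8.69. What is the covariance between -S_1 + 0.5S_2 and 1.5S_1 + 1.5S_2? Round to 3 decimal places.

cov(-S_1 + 0.5S_2, 1.5S_1 + 1.5S_2) = (-1)(1.5)Var(S_1) + (0.5)(1.5)Var(S_2) + [(-1)(1.5) + (0.5)(1.5)]cov(S_1,S_2)
= -1.5·4 + 0.75·19 + -0.75·8.69 = 1.7325

1.733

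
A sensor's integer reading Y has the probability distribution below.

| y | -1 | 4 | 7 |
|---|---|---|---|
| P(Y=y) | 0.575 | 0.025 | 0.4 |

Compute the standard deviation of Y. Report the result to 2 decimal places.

3.89

E[Y] = (-1)(0.575) + (4)(0.025) + (7)(0.4) = 2.325
E[Y²] = (-1)²(0.575) + (4)²(0.025) + (7)²(0.4) = 20.575
V(Y) = E[Y²] − (E[Y])² = 20.575 − (2.325)² = 15.169375
σ(Y) = √15.169375 ≈ 3.89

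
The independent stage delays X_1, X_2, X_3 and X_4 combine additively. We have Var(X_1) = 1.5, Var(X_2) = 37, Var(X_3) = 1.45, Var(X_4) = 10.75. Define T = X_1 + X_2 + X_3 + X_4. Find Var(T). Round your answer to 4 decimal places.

By independence, Var(T) = (1)²Var(X_1) + (1)²Var(X_2) + (1)²Var(X_3) + (1)²Var(X_4)
= (1)²·1.5 + (1)²·37 + (1)²·1.45 + (1)²·10.75 = 50.7

50.7000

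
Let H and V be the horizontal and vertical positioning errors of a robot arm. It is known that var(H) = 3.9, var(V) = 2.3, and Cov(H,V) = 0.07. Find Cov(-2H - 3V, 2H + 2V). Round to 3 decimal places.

Cov(-2H - 3V, 2H + 2V) = (-2)(2)var(H) + (-3)(2)var(V) + [(-2)(2) + (-3)(2)]Cov(H,V)
= -4·3.9 + -6·2.3 + -10·0.07 = -30.1

-30.100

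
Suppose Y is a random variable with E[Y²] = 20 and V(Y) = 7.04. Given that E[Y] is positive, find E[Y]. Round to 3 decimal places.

(E[Y])² = E[Y²] − V(Y) = 20 − 7.04 = 12.96
E[Y] = √12.96 = 3.6

3.600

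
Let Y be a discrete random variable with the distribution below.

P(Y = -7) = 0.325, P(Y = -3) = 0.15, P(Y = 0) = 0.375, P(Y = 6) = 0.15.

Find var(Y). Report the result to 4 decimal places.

E[Y] = (-7)(0.325) + (-3)(0.15) + (0)(0.375) + (6)(0.15) = -1.825
E[Y²] = (-7)²(0.325) + (-3)²(0.15) + (0)²(0.375) + (6)²(0.15) = 22.675
var(Y) = E[Y²] − (E[Y])² = 22.675 − (-1.825)² = 19.344375

19.3444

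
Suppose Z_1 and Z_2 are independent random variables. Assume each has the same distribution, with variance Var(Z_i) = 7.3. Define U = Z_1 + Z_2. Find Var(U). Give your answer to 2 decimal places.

By independence, Var(U) = (1)²Var(Z_1) + (1)²Var(Z_2)
= (1)²·7.3 + (1)²·7.3 = 14.6

14.60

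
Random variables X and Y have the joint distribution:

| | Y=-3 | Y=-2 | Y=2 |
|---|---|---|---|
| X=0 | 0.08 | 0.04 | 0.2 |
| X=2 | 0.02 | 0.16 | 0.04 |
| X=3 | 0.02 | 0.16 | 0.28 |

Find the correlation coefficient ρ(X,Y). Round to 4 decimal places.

0.0046

E[X] = 1.82,  E[Y] = -0.04
E[XY] = -0.06
Cov(X,Y) = E[XY] − E[X]E[Y] = -0.06 − (1.82)(-0.04) = 0.0128
var(X) = 1.7076,  var(Y) = 4.5984
ρ = 0.0128 / √(1.7076·4.5984) ≈ 0.0046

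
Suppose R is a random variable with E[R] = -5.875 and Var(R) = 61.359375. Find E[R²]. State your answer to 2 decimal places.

95.88

E[R²] = Var(R) + (E[R])² = 61.359375 + (-5.875)² = 95.875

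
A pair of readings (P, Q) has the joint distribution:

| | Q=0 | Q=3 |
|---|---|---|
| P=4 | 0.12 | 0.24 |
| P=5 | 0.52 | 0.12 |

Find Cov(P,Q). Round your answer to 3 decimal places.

E[P] = 4.64,  E[Q] = 1.08
E[PQ] = 4.68
Cov(P,Q) = E[PQ] − E[P]E[Q] = 4.68 − (4.64)(1.08) = -0.3312

-0.331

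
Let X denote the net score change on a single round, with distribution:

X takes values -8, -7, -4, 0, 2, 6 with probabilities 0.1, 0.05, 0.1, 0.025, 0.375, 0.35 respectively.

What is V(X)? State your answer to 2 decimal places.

E[X] = (-8)(0.1) + (-7)(0.05) + (-4)(0.1) + (0)(0.025) + (2)(0.375) + (6)(0.35) = 1.3
E[X²] = (-8)²(0.1) + (-7)²(0.05) + (-4)²(0.1) + (0)²(0.025) + (2)²(0.375) + (6)²(0.35) = 24.55
V(X) = E[X²] − (E[X])² = 24.55 − (1.3)² = 22.86

22.86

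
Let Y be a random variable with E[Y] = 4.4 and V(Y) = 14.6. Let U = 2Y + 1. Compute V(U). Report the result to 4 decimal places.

V(2Y + 1) = (2)²·V(Y) = 4·14.6 = 58.4

58.4000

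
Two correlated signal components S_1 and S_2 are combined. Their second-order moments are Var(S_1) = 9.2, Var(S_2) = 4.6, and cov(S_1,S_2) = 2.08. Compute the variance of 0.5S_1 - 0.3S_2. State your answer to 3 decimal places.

2.090

Var(0.5S_1 - 0.3S_2) = (0.5)²·Var(S_1) + (-0.3)²·Var(S_2) + 2·(0.5)·(-0.3)·cov(S_1,S_2)
= 0.25·9.2 + 0.09·4.6 + -0.3·2.08 = 2.09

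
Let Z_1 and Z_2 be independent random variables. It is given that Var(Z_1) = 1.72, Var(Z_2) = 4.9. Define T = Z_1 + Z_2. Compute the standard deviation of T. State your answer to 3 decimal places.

2.573

By independence, Var(T) = (1)²Var(Z_1) + (1)²Var(Z_2)
= (1)²·1.72 + (1)²·4.9 = 6.62
sd(T) = √6.62 ≈ 2.573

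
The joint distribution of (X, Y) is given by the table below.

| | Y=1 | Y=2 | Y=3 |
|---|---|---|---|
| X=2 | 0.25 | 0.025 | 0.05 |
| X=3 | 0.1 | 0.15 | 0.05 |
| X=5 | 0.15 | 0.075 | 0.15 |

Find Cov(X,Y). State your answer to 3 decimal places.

0.306

E[X] = 3.425,  E[Y] = 1.75
E[XY] = 6.3
Cov(X,Y) = E[XY] − E[X]E[Y] = 6.3 − (3.425)(1.75) = 0.30625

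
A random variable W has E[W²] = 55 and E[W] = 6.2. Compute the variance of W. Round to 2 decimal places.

16.56

var(W) = 55 − (6.2)² = 16.56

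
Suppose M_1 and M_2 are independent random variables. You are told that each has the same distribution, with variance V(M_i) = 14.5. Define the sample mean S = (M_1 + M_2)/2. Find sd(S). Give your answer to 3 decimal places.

2.693

By independence, V(S) = (0.5)²V(M_1) + (0.5)²V(M_2)
= (0.5)²·14.5 + (0.5)²·14.5 = 7.25
sd(S) = √7.25 ≈ 2.693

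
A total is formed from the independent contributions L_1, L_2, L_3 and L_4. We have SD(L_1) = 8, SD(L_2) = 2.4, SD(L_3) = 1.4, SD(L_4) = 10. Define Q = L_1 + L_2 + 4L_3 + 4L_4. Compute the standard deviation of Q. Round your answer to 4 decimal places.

41.2446

Var(L_1) = 64, Var(L_2) = 5.76, Var(L_3) = 1.96, Var(L_4) = 100
By independence, Var(Q) = (1)²Var(L_1) + (1)²Var(L_2) + (4)²Var(L_3) + (4)²Var(L_4)
= (1)²·64 + (1)²·5.76 + (4)²·1.96 + (4)²·100 = 1701.12
SD(Q) = √1701.12 ≈ 41.2446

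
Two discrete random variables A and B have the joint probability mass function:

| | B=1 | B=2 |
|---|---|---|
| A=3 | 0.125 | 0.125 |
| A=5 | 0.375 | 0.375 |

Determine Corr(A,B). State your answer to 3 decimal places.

E[A] = 4.5,  E[B] = 1.5
E[AB] = 6.75
cov(A,B) = E[AB] − E[A]E[B] = 6.75 − (4.5)(1.5) = 0
V(A) = 0.75,  V(B) = 0.25
ρ = 0 / √(0.75·0.25) ≈ 0.000

0.000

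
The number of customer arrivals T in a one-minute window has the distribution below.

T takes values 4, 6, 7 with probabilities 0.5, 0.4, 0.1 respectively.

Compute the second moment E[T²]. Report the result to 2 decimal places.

27.30

E[T²] = (4)²(0.5) + (6)²(0.4) + (7)²(0.1) = 27.3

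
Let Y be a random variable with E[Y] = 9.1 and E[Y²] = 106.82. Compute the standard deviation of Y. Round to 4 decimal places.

4.9000

Var(Y) = 106.82 − (9.1)² = 24.01
σ(Y) = √24.01 ≈ 4.9000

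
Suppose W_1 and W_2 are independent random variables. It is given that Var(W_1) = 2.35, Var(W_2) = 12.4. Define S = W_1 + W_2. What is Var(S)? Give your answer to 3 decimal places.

14.750

By independence, Var(S) = (1)²Var(W_1) + (1)²Var(W_2)
= (1)²·2.35 + (1)²·12.4 = 14.75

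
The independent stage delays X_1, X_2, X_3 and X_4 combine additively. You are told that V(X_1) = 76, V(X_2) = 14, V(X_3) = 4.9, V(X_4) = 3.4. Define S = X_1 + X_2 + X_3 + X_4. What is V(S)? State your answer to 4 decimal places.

98.3000

By independence, V(S) = (1)²V(X_1) + (1)²V(X_2) + (1)²V(X_3) + (1)²V(X_4)
= (1)²·76 + (1)²·14 + (1)²·4.9 + (1)²·3.4 = 98.3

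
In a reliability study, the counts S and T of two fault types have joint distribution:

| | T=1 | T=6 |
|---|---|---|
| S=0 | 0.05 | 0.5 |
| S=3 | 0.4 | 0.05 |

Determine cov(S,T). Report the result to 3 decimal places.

-2.963

E[S] = 1.35,  E[T] = 3.75
E[ST] = 2.1
cov(S,T) = E[ST] − E[S]E[T] = 2.1 − (1.35)(3.75) = -2.9625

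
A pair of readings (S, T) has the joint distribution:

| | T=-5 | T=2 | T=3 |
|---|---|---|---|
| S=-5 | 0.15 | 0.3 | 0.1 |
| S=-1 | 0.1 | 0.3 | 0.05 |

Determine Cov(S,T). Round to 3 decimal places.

0.280

E[S] = -3.2,  E[T] = 0.4
E[ST] = -1
Cov(S,T) = E[ST] − E[S]E[T] = -1 − (-3.2)(0.4) = 0.28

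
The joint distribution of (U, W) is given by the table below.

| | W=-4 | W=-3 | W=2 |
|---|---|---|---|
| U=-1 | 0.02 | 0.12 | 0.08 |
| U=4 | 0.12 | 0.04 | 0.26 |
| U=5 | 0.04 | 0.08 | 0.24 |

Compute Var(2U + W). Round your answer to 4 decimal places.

33.6224

E[U] = 3.26,  E[W] = -0.28,  E[UW] = 0.36
Var(U) = 15.94 − (3.26)² = 5.3124;  Var(W) = 7.36 − (-0.28)² = 7.2816
Cov(U,W) = 0.36 − (3.26)(-0.28) = 1.2728
Var(2U + W) = (2)²·5.3124 + (1)²·7.2816 + 2·(2)·(1)·1.2728 = 33.6224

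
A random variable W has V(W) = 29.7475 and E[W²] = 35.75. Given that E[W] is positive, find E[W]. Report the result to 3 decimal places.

(E[W])² = E[W²] − V(W) = 35.75 − 29.7475 = 6.0025
E[W] = √6.0025 = 2.45

2.450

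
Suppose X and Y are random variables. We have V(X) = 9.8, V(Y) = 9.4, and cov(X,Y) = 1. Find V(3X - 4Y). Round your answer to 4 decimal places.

214.6000

V(3X - 4Y) = (3)²·V(X) + (-4)²·V(Y) + 2·(3)·(-4)·cov(X,Y)
= 9·9.8 + 16·9.4 + -24·1 = 214.6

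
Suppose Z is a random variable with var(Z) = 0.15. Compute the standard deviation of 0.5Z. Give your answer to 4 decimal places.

0.1936

var(0.5Z) = (0.5)²·0.15 = 0.0375
SD(0.5Z) = √0.0375 ≈ 0.1936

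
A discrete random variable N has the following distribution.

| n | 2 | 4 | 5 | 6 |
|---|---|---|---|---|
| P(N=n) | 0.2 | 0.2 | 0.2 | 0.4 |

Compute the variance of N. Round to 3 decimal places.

2.240

E[N] = (2)(0.2) + (4)(0.2) + (5)(0.2) + (6)(0.4) = 4.6
E[N²] = (2)²(0.2) + (4)²(0.2) + (5)²(0.2) + (6)²(0.4) = 23.4
var(N) = E[N²] − (E[N])² = 23.4 − (4.6)² = 2.24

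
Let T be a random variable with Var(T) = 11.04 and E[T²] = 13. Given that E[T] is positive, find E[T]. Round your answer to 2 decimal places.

(E[T])² = E[T²] − Var(T) = 13 − 11.04 = 1.96
E[T] = √1.96 = 1.4

1.40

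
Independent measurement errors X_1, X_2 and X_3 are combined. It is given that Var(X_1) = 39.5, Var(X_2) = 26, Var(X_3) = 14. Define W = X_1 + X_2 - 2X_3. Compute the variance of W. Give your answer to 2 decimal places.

By independence, Var(W) = (1)²Var(X_1) + (1)²Var(X_2) + (-2)²Var(X_3)
= (1)²·39.5 + (1)²·26 + (-2)²·14 = 121.5

121.50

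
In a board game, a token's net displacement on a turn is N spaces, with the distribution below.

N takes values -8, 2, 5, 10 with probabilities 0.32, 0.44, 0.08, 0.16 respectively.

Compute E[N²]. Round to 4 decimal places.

E[N²] = (-8)²(0.32) + (2)²(0.44) + (5)²(0.08) + (10)²(0.16) = 40.24

40.2400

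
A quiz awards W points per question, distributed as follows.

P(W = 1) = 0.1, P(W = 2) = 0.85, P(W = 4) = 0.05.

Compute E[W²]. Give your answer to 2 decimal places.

E[W²] = (1)²(0.1) + (2)²(0.85) + (4)²(0.05) = 4.3

4.30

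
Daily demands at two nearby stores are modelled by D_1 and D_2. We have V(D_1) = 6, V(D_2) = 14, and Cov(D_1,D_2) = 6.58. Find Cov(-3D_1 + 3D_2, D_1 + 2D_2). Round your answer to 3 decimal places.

46.260

Cov(-3D_1 + 3D_2, D_1 + 2D_2) = (-3)(1)V(D_1) + (3)(2)V(D_2) + [(-3)(2) + (3)(1)]Cov(D_1,D_2)
= -3·6 + 6·14 + -3·6.58 = 46.26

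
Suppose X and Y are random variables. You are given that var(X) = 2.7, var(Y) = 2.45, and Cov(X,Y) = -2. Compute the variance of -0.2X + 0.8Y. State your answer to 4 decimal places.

2.3160

var(-0.2X + 0.8Y) = (-0.2)²·var(X) + (0.8)²·var(Y) + 2·(-0.2)·(0.8)·Cov(X,Y)
= 0.04·2.7 + 0.64·2.45 + -0.32·-2 = 2.316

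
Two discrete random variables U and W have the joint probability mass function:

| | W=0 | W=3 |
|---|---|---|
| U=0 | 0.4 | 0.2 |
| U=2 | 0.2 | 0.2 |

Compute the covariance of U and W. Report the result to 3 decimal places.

E[U] = 0.8,  E[W] = 1.2
E[UW] = 1.2
cov(U,W) = E[UW] − E[U]E[W] = 1.2 − (0.8)(1.2) = 0.24

0.240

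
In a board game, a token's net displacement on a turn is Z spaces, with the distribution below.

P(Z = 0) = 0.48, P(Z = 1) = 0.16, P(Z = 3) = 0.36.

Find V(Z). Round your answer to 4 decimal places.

E[Z] = (0)(0.48) + (1)(0.16) + (3)(0.36) = 1.24
E[Z²] = (0)²(0.48) + (1)²(0.16) + (3)²(0.36) = 3.4
V(Z) = E[Z²] − (E[Z])² = 3.4 − (1.24)² = 1.8624

1.8624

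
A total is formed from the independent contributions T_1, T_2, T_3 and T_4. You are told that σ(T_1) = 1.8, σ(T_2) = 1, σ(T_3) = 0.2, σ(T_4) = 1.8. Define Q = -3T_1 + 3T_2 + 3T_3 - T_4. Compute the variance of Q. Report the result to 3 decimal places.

var(T_1) = 3.24, var(T_2) = 1, var(T_3) = 0.04, var(T_4) = 3.24
By independence, var(Q) = (-3)²var(T_1) + (3)²var(T_2) + (3)²var(T_3) + (-1)²var(T_4)
= (-3)²·3.24 + (3)²·1 + (3)²·0.04 + (-1)²·3.24 = 41.76

41.760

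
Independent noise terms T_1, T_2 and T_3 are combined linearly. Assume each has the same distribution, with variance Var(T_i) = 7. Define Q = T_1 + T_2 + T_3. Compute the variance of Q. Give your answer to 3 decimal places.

By independence, Var(Q) = (1)²Var(T_1) + (1)²Var(T_2) + (1)²Var(T_3)
= (1)²·7 + (1)²·7 + (1)²·7 = 21

21.000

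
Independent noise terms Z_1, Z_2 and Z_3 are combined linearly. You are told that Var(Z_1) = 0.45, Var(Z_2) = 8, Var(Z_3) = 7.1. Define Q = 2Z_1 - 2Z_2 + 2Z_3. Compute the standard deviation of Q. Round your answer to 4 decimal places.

By independence, Var(Q) = (2)²Var(Z_1) + (-2)²Var(Z_2) + (2)²Var(Z_3)
= (2)²·0.45 + (-2)²·8 + (2)²·7.1 = 62.2
SD(Q) = √62.2 ≈ 7.8867

7.8867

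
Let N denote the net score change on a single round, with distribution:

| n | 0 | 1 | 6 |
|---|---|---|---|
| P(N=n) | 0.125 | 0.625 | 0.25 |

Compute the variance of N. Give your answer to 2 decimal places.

5.11

E[N] = (0)(0.125) + (1)(0.625) + (6)(0.25) = 2.125
E[N²] = (0)²(0.125) + (1)²(0.625) + (6)²(0.25) = 9.625
Var(N) = E[N²] − (E[N])² = 9.625 − (2.125)² = 5.109375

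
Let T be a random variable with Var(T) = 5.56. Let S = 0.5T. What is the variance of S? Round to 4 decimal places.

Var(0.5T) = (0.5)²·Var(T) = 0.25·5.56 = 1.39

1.3900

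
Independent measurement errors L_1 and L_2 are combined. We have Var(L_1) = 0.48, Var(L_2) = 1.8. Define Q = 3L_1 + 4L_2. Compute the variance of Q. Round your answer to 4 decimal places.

33.1200

By independence, Var(Q) = (3)²Var(L_1) + (4)²Var(L_2)
= (3)²·0.48 + (4)²·1.8 = 33.12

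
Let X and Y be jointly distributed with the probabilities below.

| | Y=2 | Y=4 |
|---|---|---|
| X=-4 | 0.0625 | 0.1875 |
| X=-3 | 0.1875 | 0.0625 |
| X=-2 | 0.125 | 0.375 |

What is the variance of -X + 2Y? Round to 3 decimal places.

E[X] = -2.75,  E[Y] = 3.25,  E[XY] = -8.875
Var(X) = 8.25 − (-2.75)² = 0.6875;  Var(Y) = 11.5 − (3.25)² = 0.9375
Cov(X,Y) = -8.875 − (-2.75)(3.25) = 0.0625
Var(-X + 2Y) = (-1)²·0.6875 + (2)²·0.9375 + 2·(-1)·(2)·0.0625 = 4.1875

4.188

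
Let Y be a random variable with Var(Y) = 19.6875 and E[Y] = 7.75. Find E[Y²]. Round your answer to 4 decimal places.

E[Y²] = Var(Y) + (E[Y])² = 19.6875 + (7.75)² = 79.75

79.7500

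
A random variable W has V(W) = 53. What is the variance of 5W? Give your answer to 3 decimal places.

V(5W) = (5)²·V(W) = 25·53 = 1325

1325.000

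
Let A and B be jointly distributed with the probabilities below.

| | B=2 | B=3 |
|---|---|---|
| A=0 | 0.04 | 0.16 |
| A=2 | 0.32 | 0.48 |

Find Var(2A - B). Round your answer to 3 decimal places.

E[A] = 1.6,  E[B] = 2.64,  E[AB] = 4.16
Var(A) = 3.2 − (1.6)² = 0.64;  Var(B) = 7.2 − (2.64)² = 0.2304
Cov(A,B) = 4.16 − (1.6)(2.64) = -0.064
Var(2A - B) = (2)²·0.64 + (-1)²·0.2304 + 2·(2)·(-1)·-0.064 = 3.0464

3.046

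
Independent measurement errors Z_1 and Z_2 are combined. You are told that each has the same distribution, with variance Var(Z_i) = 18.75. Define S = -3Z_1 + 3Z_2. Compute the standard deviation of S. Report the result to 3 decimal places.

18.371

By independence, Var(S) = (-3)²Var(Z_1) + (3)²Var(Z_2)
= (-3)²·18.75 + (3)²·18.75 = 337.5
σ(S) = √337.5 ≈ 18.371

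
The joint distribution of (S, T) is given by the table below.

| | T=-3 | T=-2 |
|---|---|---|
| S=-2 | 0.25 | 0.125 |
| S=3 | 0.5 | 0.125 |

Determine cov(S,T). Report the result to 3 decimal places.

E[S] = 1.125,  E[T] = -2.75
E[ST] = -3.25
cov(S,T) = E[ST] − E[S]E[T] = -3.25 − (1.125)(-2.75) = -0.15625

-0.156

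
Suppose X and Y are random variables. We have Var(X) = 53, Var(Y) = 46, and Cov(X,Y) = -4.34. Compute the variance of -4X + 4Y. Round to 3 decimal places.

1722.880

Var(-4X + 4Y) = (-4)²·Var(X) + (4)²·Var(Y) + 2·(-4)·(4)·Cov(X,Y)
= 16·53 + 16·46 + -32·-4.34 = 1722.88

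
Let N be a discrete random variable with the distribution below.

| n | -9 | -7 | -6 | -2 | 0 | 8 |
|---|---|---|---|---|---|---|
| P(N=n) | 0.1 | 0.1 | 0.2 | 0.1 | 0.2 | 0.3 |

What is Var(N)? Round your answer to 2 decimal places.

39.44

E[N] = (-9)(0.1) + (-7)(0.1) + (-6)(0.2) + (-2)(0.1) + (0)(0.2) + (8)(0.3) = -0.6
E[N²] = (-9)²(0.1) + (-7)²(0.1) + (-6)²(0.2) + (-2)²(0.1) + (0)²(0.2) + (8)²(0.3) = 39.8
Var(N) = E[N²] − (E[N])² = 39.8 − (-0.6)² = 39.44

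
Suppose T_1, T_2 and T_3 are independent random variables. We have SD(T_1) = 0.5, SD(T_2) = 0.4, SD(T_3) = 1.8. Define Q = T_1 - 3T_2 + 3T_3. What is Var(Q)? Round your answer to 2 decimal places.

Var(T_1) = 0.25, Var(T_2) = 0.16, Var(T_3) = 3.24
By independence, Var(Q) = (1)²Var(T_1) + (-3)²Var(T_2) + (3)²Var(T_3)
= (1)²·0.25 + (-3)²·0.16 + (3)²·3.24 = 30.85

30.85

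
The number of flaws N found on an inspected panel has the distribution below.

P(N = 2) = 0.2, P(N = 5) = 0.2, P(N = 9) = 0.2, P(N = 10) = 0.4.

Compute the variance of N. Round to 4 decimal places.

E[N] = (2)(0.2) + (5)(0.2) + (9)(0.2) + (10)(0.4) = 7.2
E[N²] = (2)²(0.2) + (5)²(0.2) + (9)²(0.2) + (10)²(0.4) = 62
Var(N) = E[N²] − (E[N])² = 62 − (7.2)² = 10.16

10.1600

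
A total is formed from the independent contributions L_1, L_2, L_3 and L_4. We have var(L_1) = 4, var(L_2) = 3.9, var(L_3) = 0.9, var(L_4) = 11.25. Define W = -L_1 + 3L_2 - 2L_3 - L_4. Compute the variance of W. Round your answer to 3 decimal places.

53.950

By independence, var(W) = (-1)²var(L_1) + (3)²var(L_2) + (-2)²var(L_3) + (-1)²var(L_4)
= (-1)²·4 + (3)²·3.9 + (-2)²·0.9 + (-1)²·11.25 = 53.95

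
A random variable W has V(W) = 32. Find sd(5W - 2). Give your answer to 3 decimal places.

V(5W - 2) = (5)²·32 = 800
sd(5W - 2) = √800 ≈ 28.284

28.284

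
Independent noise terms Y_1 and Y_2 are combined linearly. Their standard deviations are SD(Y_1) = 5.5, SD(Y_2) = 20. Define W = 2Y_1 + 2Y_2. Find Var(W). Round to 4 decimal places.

Var(Y_1) = 30.25, Var(Y_2) = 400
By independence, Var(W) = (2)²Var(Y_1) + (2)²Var(Y_2)
= (2)²·30.25 + (2)²·400 = 1721

1721.0000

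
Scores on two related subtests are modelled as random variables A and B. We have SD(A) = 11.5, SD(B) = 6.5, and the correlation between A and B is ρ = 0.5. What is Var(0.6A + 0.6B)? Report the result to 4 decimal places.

89.7300

Var(A) = (11.5)² = 132.25;  Var(B) = (6.5)² = 42.25
Cov(A,B) = ρ·SD(A)·SD(B) = 0.5·11.5·6.5 = 37.375
Var(0.6A + 0.6B) = (0.6)²·Var(A) + (0.6)²·Var(B) + 2·(0.6)·(0.6)·Cov(A,B)
= 0.36·132.25 + 0.36·42.25 + 0.72·37.375 = 89.73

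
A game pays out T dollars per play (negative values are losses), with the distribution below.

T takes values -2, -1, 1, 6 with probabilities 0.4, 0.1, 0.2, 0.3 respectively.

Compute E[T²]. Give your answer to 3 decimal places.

12.700

E[T²] = (-2)²(0.4) + (-1)²(0.1) + (1)²(0.2) + (6)²(0.3) = 12.7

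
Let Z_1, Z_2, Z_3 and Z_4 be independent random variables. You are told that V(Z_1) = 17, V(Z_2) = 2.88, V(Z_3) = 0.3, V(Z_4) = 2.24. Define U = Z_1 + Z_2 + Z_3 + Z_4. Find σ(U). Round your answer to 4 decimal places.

By independence, V(U) = (1)²V(Z_1) + (1)²V(Z_2) + (1)²V(Z_3) + (1)²V(Z_4)
= (1)²·17 + (1)²·2.88 + (1)²·0.3 + (1)²·2.24 = 22.42
σ(U) = √22.42 ≈ 4.7350

4.7350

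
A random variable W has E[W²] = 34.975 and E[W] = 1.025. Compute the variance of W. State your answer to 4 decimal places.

V(W) = 34.975 − (1.025)² = 33.924375

33.9244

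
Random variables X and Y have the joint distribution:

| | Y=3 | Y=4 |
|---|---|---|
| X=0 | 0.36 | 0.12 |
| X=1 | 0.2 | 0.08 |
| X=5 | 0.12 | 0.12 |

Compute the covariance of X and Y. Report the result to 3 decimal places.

0.206

E[X] = 1.48,  E[Y] = 3.32
E[XY] = 5.12
Cov(X,Y) = E[XY] − E[X]E[Y] = 5.12 − (1.48)(3.32) = 0.2064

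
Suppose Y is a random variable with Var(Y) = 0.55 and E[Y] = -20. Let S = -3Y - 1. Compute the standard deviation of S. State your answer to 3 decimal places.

Var(-3Y - 1) = (-3)²·0.55 = 4.95
SD(S) = √4.95 ≈ 2.225

2.225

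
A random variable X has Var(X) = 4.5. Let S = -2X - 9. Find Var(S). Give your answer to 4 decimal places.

Var(-2X - 9) = (-2)²·Var(X) = 4·4.5 = 18

18.0000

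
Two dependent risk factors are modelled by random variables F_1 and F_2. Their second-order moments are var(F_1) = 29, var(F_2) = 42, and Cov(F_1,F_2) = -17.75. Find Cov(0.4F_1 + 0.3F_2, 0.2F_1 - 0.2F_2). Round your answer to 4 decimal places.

Cov(0.4F_1 + 0.3F_2, 0.2F_1 - 0.2F_2) = (0.4)(0.2)var(F_1) + (0.3)(-0.2)var(F_2) + [(0.4)(-0.2) + (0.3)(0.2)]Cov(F_1,F_2)
= 0.08·29 + -0.06·42 + -0.02·-17.75 = 0.155

0.1550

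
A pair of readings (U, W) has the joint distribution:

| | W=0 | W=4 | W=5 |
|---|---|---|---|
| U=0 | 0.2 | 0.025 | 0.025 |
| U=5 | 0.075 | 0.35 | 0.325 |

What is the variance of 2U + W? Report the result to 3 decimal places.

34.688

E[U] = 3.75,  E[W] = 3.25,  E[UW] = 15.125
var(U) = 18.75 − (3.75)² = 4.6875;  var(W) = 14.75 − (3.25)² = 4.1875
Cov(U,W) = 15.125 − (3.75)(3.25) = 2.9375
var(2U + W) = (2)²·4.6875 + (1)²·4.1875 + 2·(2)·(1)·2.9375 = 34.6875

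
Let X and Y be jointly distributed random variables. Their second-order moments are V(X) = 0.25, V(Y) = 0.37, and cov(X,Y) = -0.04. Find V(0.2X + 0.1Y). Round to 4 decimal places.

0.0121

V(0.2X + 0.1Y) = (0.2)²·V(X) + (0.1)²·V(Y) + 2·(0.2)·(0.1)·cov(X,Y)
= 0.04·0.25 + 0.01·0.37 + 0.04·-0.04 = 0.0121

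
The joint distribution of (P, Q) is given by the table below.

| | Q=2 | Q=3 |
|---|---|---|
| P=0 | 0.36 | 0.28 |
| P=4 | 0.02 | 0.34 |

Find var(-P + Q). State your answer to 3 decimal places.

E[P] = 1.44,  E[Q] = 2.62,  E[PQ] = 4.24
var(P) = 5.76 − (1.44)² = 3.6864;  var(Q) = 7.1 − (2.62)² = 0.2356
Cov(P,Q) = 4.24 − (1.44)(2.62) = 0.4672
var(-P + Q) = (-1)²·3.6864 + (1)²·0.2356 + 2·(-1)·(1)·0.4672 = 2.9876

2.988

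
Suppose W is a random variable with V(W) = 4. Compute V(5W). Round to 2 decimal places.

V(5W) = (5)²·V(W) = 25·4 = 100

100.00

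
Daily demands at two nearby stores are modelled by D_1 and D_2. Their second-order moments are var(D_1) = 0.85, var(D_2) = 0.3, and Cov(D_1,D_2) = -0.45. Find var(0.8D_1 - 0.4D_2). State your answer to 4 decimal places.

0.8800

var(0.8D_1 - 0.4D_2) = (0.8)²·var(D_1) + (-0.4)²·var(D_2) + 2·(0.8)·(-0.4)·Cov(D_1,D_2)
= 0.64·0.85 + 0.16·0.3 + -0.64·-0.45 = 0.88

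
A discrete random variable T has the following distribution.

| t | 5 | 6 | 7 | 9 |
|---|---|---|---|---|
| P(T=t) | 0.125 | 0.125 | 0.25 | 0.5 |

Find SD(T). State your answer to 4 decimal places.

E[T] = (5)(0.125) + (6)(0.125) + (7)(0.25) + (9)(0.5) = 7.625
E[T²] = (5)²(0.125) + (6)²(0.125) + (7)²(0.25) + (9)²(0.5) = 60.375
V(T) = E[T²] − (E[T])² = 60.375 − (7.625)² = 2.234375
SD(T) = √2.234375 ≈ 1.4948

1.4948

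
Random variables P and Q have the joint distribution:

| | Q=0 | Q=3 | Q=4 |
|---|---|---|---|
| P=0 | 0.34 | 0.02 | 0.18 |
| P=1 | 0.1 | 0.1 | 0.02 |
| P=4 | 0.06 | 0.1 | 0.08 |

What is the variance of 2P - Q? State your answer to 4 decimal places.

10.9236

E[P] = 1.18,  E[Q] = 1.78,  E[PQ] = 2.86
Var(P) = 4.06 − (1.18)² = 2.6676;  Var(Q) = 6.46 − (1.78)² = 3.2916
Cov(P,Q) = 2.86 − (1.18)(1.78) = 0.7596
Var(2P - Q) = (2)²·2.6676 + (-1)²·3.2916 + 2·(2)·(-1)·0.7596 = 10.9236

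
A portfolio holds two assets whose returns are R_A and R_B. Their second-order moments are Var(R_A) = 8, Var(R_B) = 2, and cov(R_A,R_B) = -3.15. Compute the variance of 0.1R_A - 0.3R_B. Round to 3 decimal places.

Var(0.1R_A - 0.3R_B) = (0.1)²·Var(R_A) + (-0.3)²·Var(R_B) + 2·(0.1)·(-0.3)·cov(R_A,R_B)
= 0.01·8 + 0.09·2 + -0.06·-3.15 = 0.449

0.449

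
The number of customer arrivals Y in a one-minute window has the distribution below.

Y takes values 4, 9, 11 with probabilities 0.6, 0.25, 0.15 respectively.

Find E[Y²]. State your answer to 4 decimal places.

E[Y²] = (4)²(0.6) + (9)²(0.25) + (11)²(0.15) = 48

48.0000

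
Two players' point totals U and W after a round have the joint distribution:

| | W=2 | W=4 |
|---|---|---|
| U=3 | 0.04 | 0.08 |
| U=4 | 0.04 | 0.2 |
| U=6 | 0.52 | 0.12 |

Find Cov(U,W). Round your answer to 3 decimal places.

E[U] = 5.16,  E[W] = 2.8
E[UW] = 13.84
Cov(U,W) = E[UW] − E[U]E[W] = 13.84 − (5.16)(2.8) = -0.608

-0.608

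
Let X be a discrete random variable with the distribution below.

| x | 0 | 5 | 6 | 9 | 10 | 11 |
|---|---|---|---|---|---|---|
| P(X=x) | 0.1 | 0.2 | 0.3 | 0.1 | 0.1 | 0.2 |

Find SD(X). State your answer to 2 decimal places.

E[X] = (0)(0.1) + (5)(0.2) + (6)(0.3) + (9)(0.1) + (10)(0.1) + (11)(0.2) = 6.9
E[X²] = (0)²(0.1) + (5)²(0.2) + (6)²(0.3) + (9)²(0.1) + (10)²(0.1) + (11)²(0.2) = 58.1
Var(X) = E[X²] − (E[X])² = 58.1 − (6.9)² = 10.49
SD(X) = √10.49 ≈ 3.24

3.24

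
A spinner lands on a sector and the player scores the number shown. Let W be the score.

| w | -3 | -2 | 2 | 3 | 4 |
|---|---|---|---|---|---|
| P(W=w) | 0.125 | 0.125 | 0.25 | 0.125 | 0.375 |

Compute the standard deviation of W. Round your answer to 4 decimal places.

2.5860

E[W] = (-3)(0.125) + (-2)(0.125) + (2)(0.25) + (3)(0.125) + (4)(0.375) = 1.75
E[W²] = (-3)²(0.125) + (-2)²(0.125) + (2)²(0.25) + (3)²(0.125) + (4)²(0.375) = 9.75
Var(W) = E[W²] − (E[W])² = 9.75 − (1.75)² = 6.6875
sd(W) = √6.6875 ≈ 2.5860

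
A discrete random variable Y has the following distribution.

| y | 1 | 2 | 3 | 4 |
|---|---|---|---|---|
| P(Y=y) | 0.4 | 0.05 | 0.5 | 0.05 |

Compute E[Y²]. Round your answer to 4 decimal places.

E[Y²] = (1)²(0.4) + (2)²(0.05) + (3)²(0.5) + (4)²(0.05) = 5.9

5.9000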